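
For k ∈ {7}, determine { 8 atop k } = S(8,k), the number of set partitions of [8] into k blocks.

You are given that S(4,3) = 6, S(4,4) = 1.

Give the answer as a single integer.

28

r5: T_5,4=4×1+6=10; T_5,5=5×0+1=1
r6: T_6,5=5×1+10=15; T_6,6=6×0+1=1
r7: T_7,6=6×1+15=21; T_7,7=7×0+1=1
r8: T_8,7=7×1+21=28
Read S(8,7) = 28.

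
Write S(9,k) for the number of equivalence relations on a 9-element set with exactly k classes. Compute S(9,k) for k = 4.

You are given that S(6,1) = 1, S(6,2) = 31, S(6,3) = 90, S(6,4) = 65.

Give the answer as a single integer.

7770

[7] T[7,2]:2*31+1=63 · T[7,3]:3*90+31=301 · T[7,4]:4*65+90=350
[8] T[8,3]:3*301+63=966 · T[8,4]:4*350+301=1701
[9] T[9,4]:4*1701+966=7770
Read S(9,4) = 7770.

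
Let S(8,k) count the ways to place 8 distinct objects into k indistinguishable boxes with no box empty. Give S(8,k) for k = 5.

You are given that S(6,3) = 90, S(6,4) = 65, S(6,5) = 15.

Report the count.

1050

@7  (7,4):65·4+90→350, (7,5):15·5+65→140
@8  (8,5):140·5+350→1050
Read S(8,5) = 1050.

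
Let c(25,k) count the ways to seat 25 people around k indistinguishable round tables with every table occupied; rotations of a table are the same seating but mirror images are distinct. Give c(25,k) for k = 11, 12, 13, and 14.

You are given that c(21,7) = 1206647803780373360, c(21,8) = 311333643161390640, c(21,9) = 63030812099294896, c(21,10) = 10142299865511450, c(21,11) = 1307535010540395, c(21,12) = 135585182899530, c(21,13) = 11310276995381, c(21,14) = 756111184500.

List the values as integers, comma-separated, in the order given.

1014945527825214637300, 130770928736755873500, 13990945200239106865, 1246200069070215000

[22] T[22,8]:21*311333643161390640+1206647803780373360=7744654310169576800 · T[22,9]:21*63030812099294896+311333643161390640=1634980697246583456 · T[22,10]:21*10142299865511450+63030812099294896=276019109275035346 · T[22,11]:21*1307535010540395+10142299865511450=37600535086859745 · T[22,12]:21*135585182899530+1307535010540395=4154823851430525 · T[22,13]:21*11310276995381+135585182899530=373100999802531 · T[22,14]:21*756111184500+11310276995381=27188611869881
[23] T[23,9]:22*1634980697246583456+7744654310169576800=43714229649594412832 · T[23,10]:22*276019109275035346+1634980697246583456=7707401101297361068 · T[23,11]:22*37600535086859745+276019109275035346=1103230881185949736 · T[23,12]:22*4154823851430525+37600535086859745=129006659818331295 · T[23,13]:22*373100999802531+4154823851430525=12363045847086207 · T[23,14]:22*27188611869881+373100999802531=971250460939913
[24] T[24,10]:23*7707401101297361068+43714229649594412832=220984454979433717396 · T[24,11]:23*1103230881185949736+7707401101297361068=33081711368574204996 · T[24,12]:23*129006659818331295+1103230881185949736=4070384057007569521 · T[24,13]:23*12363045847086207+129006659818331295=413356714301314056 · T[24,14]:23*971250460939913+12363045847086207=34701806448704206
[25] T[25,11]:24*33081711368574204996+220984454979433717396=1014945527825214637300 · T[25,12]:24*4070384057007569521+33081711368574204996=130770928736755873500 · T[25,13]:24*413356714301314056+4070384057007569521=13990945200239106865 · T[25,14]:24*34701806448704206+413356714301314056=1246200069070215000
Read c(25,11) = 1014945527825214637300, c(25,12) = 130770928736755873500, c(25,13) = 13990945200239106865, c(25,14) = 1246200069070215000.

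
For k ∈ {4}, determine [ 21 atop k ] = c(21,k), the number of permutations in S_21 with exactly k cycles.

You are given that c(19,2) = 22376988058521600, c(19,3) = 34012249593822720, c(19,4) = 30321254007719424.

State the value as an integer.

12870931245150988800

@20  (20,3):34012249593822720·19+22376988058521600→668609730341153280, (20,4):30321254007719424·19+34012249593822720→610116075740491776
@21  (21,4):610116075740491776·20+668609730341153280→12870931245150988800
Read c(21,4) = 12870931245150988800.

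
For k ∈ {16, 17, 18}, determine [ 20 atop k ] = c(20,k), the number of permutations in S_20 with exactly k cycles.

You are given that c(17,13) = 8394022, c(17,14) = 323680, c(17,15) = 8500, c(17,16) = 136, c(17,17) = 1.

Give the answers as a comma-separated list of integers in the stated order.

@18  (18,14):323680·17+8394022→13896582, (18,15):8500·17+323680→468180, (18,16):136·17+8500→10812, (18,17):1·17+136→153, (18,18):0·17+1→1
@19  (19,15):468180·18+13896582→22323822, (19,16):10812·18+468180→662796, (19,17):153·18+10812→13566, (19,18):1·18+153→171
@20  (20,16):662796·19+22323822→34916946, (20,17):13566·19+662796→920550, (20,18):171·19+13566→16815
Read c(20,16) = 34916946, c(20,17) = 920550, c(20,18) = 16815.

34916946, 920550, 16815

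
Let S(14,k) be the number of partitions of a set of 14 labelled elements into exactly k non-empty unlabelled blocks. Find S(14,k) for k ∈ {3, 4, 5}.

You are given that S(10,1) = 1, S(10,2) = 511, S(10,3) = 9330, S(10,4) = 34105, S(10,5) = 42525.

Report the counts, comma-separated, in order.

788970, 10391745, 40075035

r11: T_11,1=1×1+0=1; T_11,2=2×511+1=1023; T_11,3=3×9330+511=28501; T_11,4=4×34105+9330=145750; T_11,5=5×42525+34105=246730
r12: T_12,1=1×1+0=1; T_12,2=2×1023+1=2047; T_12,3=3×28501+1023=86526; T_12,4=4×145750+28501=611501; T_12,5=5×246730+145750=1379400
r13: T_13,2=2×2047+1=4095; T_13,3=3×86526+2047=261625; T_13,4=4×611501+86526=2532530; T_13,5=5×1379400+611501=7508501
r14: T_14,3=3×261625+4095=788970; T_14,4=4×2532530+261625=10391745; T_14,5=5×7508501+2532530=40075035
Read S(14,3) = 788970, S(14,4) = 10391745, S(14,5) = 40075035.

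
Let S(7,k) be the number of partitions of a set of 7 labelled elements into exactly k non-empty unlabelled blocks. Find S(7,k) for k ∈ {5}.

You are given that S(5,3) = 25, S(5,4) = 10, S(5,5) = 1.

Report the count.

140

r6: T_6,4=4×10+25=65; T_6,5=5×1+10=15
r7: T_7,5=5×15+65=140
Read S(7,5) = 140.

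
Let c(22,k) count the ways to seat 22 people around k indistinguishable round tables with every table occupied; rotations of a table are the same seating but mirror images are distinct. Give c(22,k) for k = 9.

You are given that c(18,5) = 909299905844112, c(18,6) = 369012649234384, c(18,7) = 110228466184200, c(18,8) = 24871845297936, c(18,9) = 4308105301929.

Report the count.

@19  (19,6):369012649234384·18+909299905844112→7551527592063024, (19,7):110228466184200·18+369012649234384→2353125040549984, (19,8):24871845297936·18+110228466184200→557921681547048, (19,9):4308105301929·18+24871845297936→102417740732658
@20  (20,7):2353125040549984·19+7551527592063024→52260903362512720, (20,8):557921681547048·19+2353125040549984→12953636989943896, (20,9):102417740732658·19+557921681547048→2503858755467550
@21  (21,8):12953636989943896·20+52260903362512720→311333643161390640, (21,9):2503858755467550·20+12953636989943896→63030812099294896
@22  (22,9):63030812099294896·21+311333643161390640→1634980697246583456
Read c(22,9) = 1634980697246583456.

1634980697246583456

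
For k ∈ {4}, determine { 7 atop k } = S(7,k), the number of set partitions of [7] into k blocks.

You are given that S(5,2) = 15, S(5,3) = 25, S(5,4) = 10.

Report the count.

@6  (6,3):25·3+15→90, (6,4):10·4+25→65
@7  (7,4):65·4+90→350
Read S(7,4) = 350.

350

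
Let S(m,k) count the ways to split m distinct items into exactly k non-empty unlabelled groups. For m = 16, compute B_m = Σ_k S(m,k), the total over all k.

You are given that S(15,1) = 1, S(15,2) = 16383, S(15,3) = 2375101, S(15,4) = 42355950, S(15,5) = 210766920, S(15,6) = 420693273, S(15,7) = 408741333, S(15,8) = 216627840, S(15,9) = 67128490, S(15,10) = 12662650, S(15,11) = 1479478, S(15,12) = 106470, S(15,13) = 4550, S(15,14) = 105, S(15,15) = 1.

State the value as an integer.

10480142147

@16  (16,1):1·1+0→1, (16,2):16383·2+1→32767, (16,3):2375101·3+16383→7141686, (16,4):42355950·4+2375101→171798901, (16,5):210766920·5+42355950→1096190550, (16,6):420693273·6+210766920→2734926558, (16,7):408741333·7+420693273→3281882604, (16,8):216627840·8+408741333→2141764053, (16,9):67128490·9+216627840→820784250, (16,10):12662650·10+67128490→193754990, (16,11):1479478·11+12662650→28936908, (16,12):106470·12+1479478→2757118, (16,13):4550·13+106470→165620, (16,14):105·14+4550→6020, (16,15):1·15+105→120, (16,16):0·16+1→1
B_16 = ΣS(16,k) = 1+32767+7141686+171798901+1096190550+2734926558+3281882604+2141764053+820784250+193754990+28936908+2757118+165620+6020+120+1 = 10480142147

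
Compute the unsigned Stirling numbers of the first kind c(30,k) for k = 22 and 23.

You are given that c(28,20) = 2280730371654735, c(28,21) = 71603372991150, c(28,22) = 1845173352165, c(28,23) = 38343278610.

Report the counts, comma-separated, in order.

@29  (29,21):71603372991150·28+2280730371654735→4285624815406935, (29,22):1845173352165·28+71603372991150→123268226851770, (29,23):38343278610·28+1845173352165→2918785153245
@30  (30,22):123268226851770·29+4285624815406935→7860403394108265, (30,23):2918785153245·29+123268226851770→207912996295875
Read c(30,22) = 7860403394108265, c(30,23) = 207912996295875.

7860403394108265, 207912996295875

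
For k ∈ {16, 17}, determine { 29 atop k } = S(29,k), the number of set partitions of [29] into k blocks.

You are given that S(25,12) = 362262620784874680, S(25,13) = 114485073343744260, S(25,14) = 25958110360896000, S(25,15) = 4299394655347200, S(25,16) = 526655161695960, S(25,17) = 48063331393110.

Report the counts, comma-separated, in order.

140694950355081071520, 21818248085373723570

[26] T[26,13]:13*114485073343744260+362262620784874680=1850568574253550060 · T[26,14]:14*25958110360896000+114485073343744260=477898618396288260 · T[26,15]:15*4299394655347200+25958110360896000=90449030191104000 · T[26,16]:16*526655161695960+4299394655347200=12725877242482560 · T[26,17]:17*48063331393110+526655161695960=1343731795378830
[27] T[27,14]:14*477898618396288260+1850568574253550060=8541149231801585700 · T[27,15]:15*90449030191104000+477898618396288260=1834634071262848260 · T[27,16]:16*12725877242482560+90449030191104000=294063066070824960 · T[27,17]:17*1343731795378830+12725877242482560=35569317763922670
[28] T[28,15]:15*1834634071262848260+8541149231801585700=36060660300744309600 · T[28,16]:16*294063066070824960+1834634071262848260=6539643128396047620 · T[28,17]:17*35569317763922670+294063066070824960=898741468057510350
[29] T[29,16]:16*6539643128396047620+36060660300744309600=140694950355081071520 · T[29,17]:17*898741468057510350+6539643128396047620=21818248085373723570
Read S(29,16) = 140694950355081071520, S(29,17) = 21818248085373723570.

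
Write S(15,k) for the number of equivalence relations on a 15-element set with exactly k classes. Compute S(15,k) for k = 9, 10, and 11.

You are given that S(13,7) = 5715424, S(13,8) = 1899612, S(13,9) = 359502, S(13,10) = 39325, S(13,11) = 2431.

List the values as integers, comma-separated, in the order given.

67128490, 12662650, 1479478

r14: T_14,8=8×1899612+5715424=20912320; T_14,9=9×359502+1899612=5135130; T_14,10=10×39325+359502=752752; T_14,11=11×2431+39325=66066
r15: T_15,9=9×5135130+20912320=67128490; T_15,10=10×752752+5135130=12662650; T_15,11=11×66066+752752=1479478
Read S(15,9) = 67128490, S(15,10) = 12662650, S(15,11) = 1479478.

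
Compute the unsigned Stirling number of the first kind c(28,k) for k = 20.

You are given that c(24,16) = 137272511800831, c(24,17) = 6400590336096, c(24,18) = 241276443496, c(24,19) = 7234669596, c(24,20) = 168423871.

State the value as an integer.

2280730371654735

r25: T_25,17=24×6400590336096+137272511800831=290886679867135; T_25,18=24×241276443496+6400590336096=12191224980000; T_25,19=24×7234669596+241276443496=414908513800; T_25,20=24×168423871+7234669596=11276842500
r26: T_26,18=25×12191224980000+290886679867135=595667304367135; T_26,19=25×414908513800+12191224980000=22563937825000; T_26,20=25×11276842500+414908513800=696829576300
r27: T_27,19=26×22563937825000+595667304367135=1182329687817135; T_27,20=26×696829576300+22563937825000=40681506808800
r28: T_28,20=27×40681506808800+1182329687817135=2280730371654735
Read c(28,20) = 2280730371654735.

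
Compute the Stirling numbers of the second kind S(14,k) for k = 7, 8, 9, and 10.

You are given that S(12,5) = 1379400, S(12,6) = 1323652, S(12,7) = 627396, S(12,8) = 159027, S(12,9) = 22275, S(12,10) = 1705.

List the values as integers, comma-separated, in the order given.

49329280, 20912320, 5135130, 752752

[13] T[13,6]:6*1323652+1379400=9321312 · T[13,7]:7*627396+1323652=5715424 · T[13,8]:8*159027+627396=1899612 · T[13,9]:9*22275+159027=359502 · T[13,10]:10*1705+22275=39325
[14] T[14,7]:7*5715424+9321312=49329280 · T[14,8]:8*1899612+5715424=20912320 · T[14,9]:9*359502+1899612=5135130 · T[14,10]:10*39325+359502=752752
Read S(14,7) = 49329280, S(14,8) = 20912320, S(14,9) = 5135130, S(14,10) = 752752.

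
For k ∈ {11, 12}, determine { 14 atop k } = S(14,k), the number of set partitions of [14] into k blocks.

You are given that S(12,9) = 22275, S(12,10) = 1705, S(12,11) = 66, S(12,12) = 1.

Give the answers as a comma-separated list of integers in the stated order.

i=13: T(13,10)=22275+10·1705=39325 | T(13,11)=1705+11·66=2431 | T(13,12)=66+12·1=78
i=14: T(14,11)=39325+11·2431=66066 | T(14,12)=2431+12·78=3367
Read S(14,11) = 66066, S(14,12) = 3367.

66066, 3367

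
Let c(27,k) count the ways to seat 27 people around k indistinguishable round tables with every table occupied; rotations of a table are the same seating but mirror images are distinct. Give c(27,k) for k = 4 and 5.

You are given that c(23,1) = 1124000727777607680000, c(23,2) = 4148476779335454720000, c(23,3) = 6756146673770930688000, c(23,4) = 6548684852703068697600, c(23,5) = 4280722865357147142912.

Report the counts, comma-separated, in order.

2761307967193712729035776000, 1945067308917524165279692800

r24: T_24,1=23×1124000727777607680000+0=25852016738884976640000; T_24,2=23×4148476779335454720000+1124000727777607680000=96538966652493066240000; T_24,3=23×6756146673770930688000+4148476779335454720000=159539850276066860544000; T_24,4=23×6548684852703068697600+6756146673770930688000=157375898285941510732800; T_24,5=23×4280722865357147142912+6548684852703068697600=105005310755917452984576
r25: T_25,2=24×96538966652493066240000+25852016738884976640000=2342787216398718566400000; T_25,3=24×159539850276066860544000+96538966652493066240000=3925495373278097719296000; T_25,4=24×157375898285941510732800+159539850276066860544000=3936561409138663118131200; T_25,5=24×105005310755917452984576+157375898285941510732800=2677503356427960382362624
r26: T_26,3=25×3925495373278097719296000+2342787216398718566400000=100480171548351161548800000; T_26,4=25×3936561409138663118131200+3925495373278097719296000=102339530601744675672576000; T_26,5=25×2677503356427960382362624+3936561409138663118131200=70874145319837672677196800
r27: T_27,4=26×102339530601744675672576000+100480171548351161548800000=2761307967193712729035776000; T_27,5=26×70874145319837672677196800+102339530601744675672576000=1945067308917524165279692800
Read c(27,4) = 2761307967193712729035776000, c(27,5) = 1945067308917524165279692800.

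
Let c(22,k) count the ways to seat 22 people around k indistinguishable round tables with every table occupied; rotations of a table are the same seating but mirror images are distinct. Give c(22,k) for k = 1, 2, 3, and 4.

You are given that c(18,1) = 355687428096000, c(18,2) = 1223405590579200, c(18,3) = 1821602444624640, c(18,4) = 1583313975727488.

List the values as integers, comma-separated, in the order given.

[19] T[19,1]:18*355687428096000+0=6402373705728000 · T[19,2]:18*1223405590579200+355687428096000=22376988058521600 · T[19,3]:18*1821602444624640+1223405590579200=34012249593822720 · T[19,4]:18*1583313975727488+1821602444624640=30321254007719424
[20] T[20,1]:19*6402373705728000+0=121645100408832000 · T[20,2]:19*22376988058521600+6402373705728000=431565146817638400 · T[20,3]:19*34012249593822720+22376988058521600=668609730341153280 · T[20,4]:19*30321254007719424+34012249593822720=610116075740491776
[21] T[21,1]:20*121645100408832000+0=2432902008176640000 · T[21,2]:20*431565146817638400+121645100408832000=8752948036761600000 · T[21,3]:20*668609730341153280+431565146817638400=13803759753640704000 · T[21,4]:20*610116075740491776+668609730341153280=12870931245150988800
[22] T[22,1]:21*2432902008176640000+0=51090942171709440000 · T[22,2]:21*8752948036761600000+2432902008176640000=186244810780170240000 · T[22,3]:21*13803759753640704000+8752948036761600000=298631902863216384000 · T[22,4]:21*12870931245150988800+13803759753640704000=284093315901811468800
Read c(22,1) = 51090942171709440000, c(22,2) = 186244810780170240000, c(22,3) = 298631902863216384000, c(22,4) = 284093315901811468800.

51090942171709440000, 186244810780170240000, 298631902863216384000, 284093315901811468800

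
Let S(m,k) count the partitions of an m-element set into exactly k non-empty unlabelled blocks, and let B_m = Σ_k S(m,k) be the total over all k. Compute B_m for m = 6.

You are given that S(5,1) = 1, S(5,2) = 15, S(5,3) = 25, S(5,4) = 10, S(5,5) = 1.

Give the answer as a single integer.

i=6: T(6,1)=0+1·1=1 | T(6,2)=1+2·15=31 | T(6,3)=15+3·25=90 | T(6,4)=25+4·10=65 | T(6,5)=10+5·1=15 | T(6,6)=1+6·0=1
B_6 = ΣS(6,k) = 1+31+90+65+15+1 = 203

203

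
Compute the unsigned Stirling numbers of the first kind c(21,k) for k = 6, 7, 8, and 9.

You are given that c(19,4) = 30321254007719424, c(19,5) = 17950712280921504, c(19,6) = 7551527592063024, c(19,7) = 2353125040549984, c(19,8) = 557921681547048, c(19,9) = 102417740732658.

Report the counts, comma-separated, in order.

3599979517947607200, 1206647803780373360, 311333643161390640, 63030812099294896

i=20: T(20,5)=30321254007719424+19·17950712280921504=371384787345228000 | T(20,6)=17950712280921504+19·7551527592063024=161429736530118960 | T(20,7)=7551527592063024+19·2353125040549984=52260903362512720 | T(20,8)=2353125040549984+19·557921681547048=12953636989943896 | T(20,9)=557921681547048+19·102417740732658=2503858755467550
i=21: T(21,6)=371384787345228000+20·161429736530118960=3599979517947607200 | T(21,7)=161429736530118960+20·52260903362512720=1206647803780373360 | T(21,8)=52260903362512720+20·12953636989943896=311333643161390640 | T(21,9)=12953636989943896+20·2503858755467550=63030812099294896
Read c(21,6) = 3599979517947607200, c(21,7) = 1206647803780373360, c(21,8) = 311333643161390640, c(21,9) = 63030812099294896.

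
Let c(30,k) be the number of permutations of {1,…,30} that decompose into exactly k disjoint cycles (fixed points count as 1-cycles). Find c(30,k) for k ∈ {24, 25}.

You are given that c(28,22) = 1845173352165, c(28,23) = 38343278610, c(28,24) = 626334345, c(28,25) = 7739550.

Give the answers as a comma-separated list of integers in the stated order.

row 29: T[29][23]=28·38343278610+1845173352165=2918785153245  T[29][24]=28·626334345+38343278610=55880640270  T[29][25]=28·7739550+626334345=843041745
row 30: T[30][24]=29·55880640270+2918785153245=4539323721075  T[30][25]=29·843041745+55880640270=80328850875
Read c(30,24) = 4539323721075, c(30,25) = 80328850875.

4539323721075, 80328850875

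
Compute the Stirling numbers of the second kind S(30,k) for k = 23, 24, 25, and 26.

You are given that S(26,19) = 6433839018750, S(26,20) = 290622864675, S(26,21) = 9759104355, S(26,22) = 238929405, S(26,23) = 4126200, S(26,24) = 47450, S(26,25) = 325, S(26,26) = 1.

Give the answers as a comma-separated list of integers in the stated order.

[27] T[27,20]:20*290622864675+6433839018750=12246296312250 · T[27,21]:21*9759104355+290622864675=495564056130 · T[27,22]:22*238929405+9759104355=15015551265 · T[27,23]:23*4126200+238929405=333832005 · T[27,24]:24*47450+4126200=5265000 · T[27,25]:25*325+47450=55575 · T[27,26]:26*1+325=351
[28] T[28,21]:21*495564056130+12246296312250=22653141490980 · T[28,22]:22*15015551265+495564056130=825906183960 · T[28,23]:23*333832005+15015551265=22693687380 · T[28,24]:24*5265000+333832005=460192005 · T[28,25]:25*55575+5265000=6654375 · T[28,26]:26*351+55575=64701
[29] T[29,22]:22*825906183960+22653141490980=40823077538100 · T[29,23]:23*22693687380+825906183960=1347860993700 · T[29,24]:24*460192005+22693687380=33738295500 · T[29,25]:25*6654375+460192005=626551380 · T[29,26]:26*64701+6654375=8336601
[30] T[30,23]:23*1347860993700+40823077538100=71823880393200 · T[30,24]:24*33738295500+1347860993700=2157580085700 · T[30,25]:25*626551380+33738295500=49402080000 · T[30,26]:26*8336601+626551380=843303006
Read S(30,23) = 71823880393200, S(30,24) = 2157580085700, S(30,25) = 49402080000, S(30,26) = 843303006.

71823880393200, 2157580085700, 49402080000, 843303006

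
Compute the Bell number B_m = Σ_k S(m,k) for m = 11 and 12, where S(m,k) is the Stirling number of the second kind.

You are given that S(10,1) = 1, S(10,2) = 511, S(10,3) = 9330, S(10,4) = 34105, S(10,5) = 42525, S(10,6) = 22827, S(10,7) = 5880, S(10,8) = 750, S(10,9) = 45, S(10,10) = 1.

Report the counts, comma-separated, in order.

678570, 4213597

@11  (11,1):1·1+0→1, (11,2):511·2+1→1023, (11,3):9330·3+511→28501, (11,4):34105·4+9330→145750, (11,5):42525·5+34105→246730, (11,6):22827·6+42525→179487, (11,7):5880·7+22827→63987, (11,8):750·8+5880→11880, (11,9):45·9+750→1155, (11,10):1·10+45→55, (11,11):0·11+1→1
@12  (12,1):1·1+0→1, (12,2):1023·2+1→2047, (12,3):28501·3+1023→86526, (12,4):145750·4+28501→611501, (12,5):246730·5+145750→1379400, (12,6):179487·6+246730→1323652, (12,7):63987·7+179487→627396, (12,8):11880·8+63987→159027, (12,9):1155·9+11880→22275, (12,10):55·10+1155→1705, (12,11):1·11+55→66, (12,12):0·12+1→1
B_11 = ΣS(11,k) = 1+1023+28501+145750+246730+179487+63987+11880+1155+55+1 = 678570
B_12 = ΣS(12,k) = 1+2047+86526+611501+1379400+1323652+627396+159027+22275+1705+66+1 = 4213597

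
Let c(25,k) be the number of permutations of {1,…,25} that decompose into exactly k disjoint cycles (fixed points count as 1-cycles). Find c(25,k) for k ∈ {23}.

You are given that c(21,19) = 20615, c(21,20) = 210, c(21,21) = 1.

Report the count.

42550

@22  (22,20):210·21+20615→25025, (22,21):1·21+210→231, (22,22):0·21+1→1
@23  (23,21):231·22+25025→30107, (23,22):1·22+231→253, (23,23):0·22+1→1
@24  (24,22):253·23+30107→35926, (24,23):1·23+253→276
@25  (25,23):276·24+35926→42550
Read c(25,23) = 42550.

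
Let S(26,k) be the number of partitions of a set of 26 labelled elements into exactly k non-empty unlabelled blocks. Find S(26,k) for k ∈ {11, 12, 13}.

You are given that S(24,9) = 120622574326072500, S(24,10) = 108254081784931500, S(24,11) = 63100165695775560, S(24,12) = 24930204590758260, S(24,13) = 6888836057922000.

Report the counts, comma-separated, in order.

10029078340998476760, 5149507353856958820, 1850568574253550060

[25] T[25,10]:10*108254081784931500+120622574326072500=1203163392175387500 · T[25,11]:11*63100165695775560+108254081784931500=802355904438462660 · T[25,12]:12*24930204590758260+63100165695775560=362262620784874680 · T[25,13]:13*6888836057922000+24930204590758260=114485073343744260
[26] T[26,11]:11*802355904438462660+1203163392175387500=10029078340998476760 · T[26,12]:12*362262620784874680+802355904438462660=5149507353856958820 · T[26,13]:13*114485073343744260+362262620784874680=1850568574253550060
Read S(26,11) = 10029078340998476760, S(26,12) = 5149507353856958820, S(26,13) = 1850568574253550060.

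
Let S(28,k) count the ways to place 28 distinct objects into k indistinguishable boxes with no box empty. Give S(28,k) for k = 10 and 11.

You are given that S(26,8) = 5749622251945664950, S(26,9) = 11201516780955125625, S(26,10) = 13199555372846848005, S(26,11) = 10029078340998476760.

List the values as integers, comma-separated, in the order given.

1538533978374777852325, 1501910658871554621690

[27] T[27,9]:9*11201516780955125625+5749622251945664950=106563273280541795575 · T[27,10]:10*13199555372846848005+11201516780955125625=143197070509423605675 · T[27,11]:11*10029078340998476760+13199555372846848005=123519417123830092365
[28] T[28,10]:10*143197070509423605675+106563273280541795575=1538533978374777852325 · T[28,11]:11*123519417123830092365+143197070509423605675=1501910658871554621690
Read S(28,10) = 1538533978374777852325, S(28,11) = 1501910658871554621690.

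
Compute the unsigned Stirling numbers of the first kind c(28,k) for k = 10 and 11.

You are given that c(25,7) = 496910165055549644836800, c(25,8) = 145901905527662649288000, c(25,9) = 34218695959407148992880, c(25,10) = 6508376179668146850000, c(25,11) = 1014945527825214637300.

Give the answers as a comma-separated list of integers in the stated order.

195460557459107504515368560, 33819732719881270820297640

[26] T[26,8]:25*145901905527662649288000+496910165055549644836800=4144457803247115877036800 · T[26,9]:25*34218695959407148992880+145901905527662649288000=1001369304512841374110000 · T[26,10]:25*6508376179668146850000+34218695959407148992880=196928100451110820242880 · T[26,11]:25*1014945527825214637300+6508376179668146850000=31882014375298512782500
[27] T[27,9]:26*1001369304512841374110000+4144457803247115877036800=30180059720580991603896800 · T[27,10]:26*196928100451110820242880+1001369304512841374110000=6121499916241722700424880 · T[27,11]:26*31882014375298512782500+196928100451110820242880=1025860474208872152587880
[28] T[28,10]:27*6121499916241722700424880+30180059720580991603896800=195460557459107504515368560 · T[28,11]:27*1025860474208872152587880+6121499916241722700424880=33819732719881270820297640
Read c(28,10) = 195460557459107504515368560, c(28,11) = 33819732719881270820297640.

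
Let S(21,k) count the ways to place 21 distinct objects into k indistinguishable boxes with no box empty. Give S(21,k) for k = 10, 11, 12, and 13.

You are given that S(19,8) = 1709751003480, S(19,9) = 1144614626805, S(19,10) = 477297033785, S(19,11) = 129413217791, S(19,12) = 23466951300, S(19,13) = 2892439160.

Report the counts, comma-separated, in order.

r20: T_20,9=9×1144614626805+1709751003480=12011282644725; T_20,10=10×477297033785+1144614626805=5917584964655; T_20,11=11×129413217791+477297033785=1900842429486; T_20,12=12×23466951300+129413217791=411016633391; T_20,13=13×2892439160+23466951300=61068660380
r21: T_21,10=10×5917584964655+12011282644725=71187132291275; T_21,11=11×1900842429486+5917584964655=26826851689001; T_21,12=12×411016633391+1900842429486=6833042030178; T_21,13=13×61068660380+411016633391=1204909218331
Read S(21,10) = 71187132291275, S(21,11) = 26826851689001, S(21,12) = 6833042030178, S(21,13) = 1204909218331.

71187132291275, 26826851689001, 6833042030178, 1204909218331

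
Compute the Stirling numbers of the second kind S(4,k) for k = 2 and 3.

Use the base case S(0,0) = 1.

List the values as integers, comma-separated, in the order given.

7, 6

row 1: T[1][1]=1·0+1=1
row 2: T[2][1]=1·1+0=1  T[2][2]=2·0+1=1
row 3: T[3][1]=1·1+0=1  T[3][2]=2·1+1=3  T[3][3]=3·0+1=1
row 4: T[4][2]=2·3+1=7  T[4][3]=3·1+3=6
Read S(4,2) = 7, S(4,3) = 6.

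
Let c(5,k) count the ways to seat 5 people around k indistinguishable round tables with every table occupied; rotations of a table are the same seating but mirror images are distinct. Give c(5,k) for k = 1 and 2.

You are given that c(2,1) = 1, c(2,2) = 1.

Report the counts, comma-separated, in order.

24, 50

@3  (3,1):1·2+0→2, (3,2):1·2+1→3
@4  (4,1):2·3+0→6, (4,2):3·3+2→11
@5  (5,1):6·4+0→24, (5,2):11·4+6→50
Read c(5,1) = 24, c(5,2) = 50.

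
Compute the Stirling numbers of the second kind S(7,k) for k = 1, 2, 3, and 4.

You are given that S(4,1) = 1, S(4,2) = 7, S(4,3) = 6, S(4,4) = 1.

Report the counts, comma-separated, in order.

[5] T[5,1]:1*1+0=1 · T[5,2]:2*7+1=15 · T[5,3]:3*6+7=25 · T[5,4]:4*1+6=10
[6] T[6,1]:1*1+0=1 · T[6,2]:2*15+1=31 · T[6,3]:3*25+15=90 · T[6,4]:4*10+25=65
[7] T[7,1]:1*1+0=1 · T[7,2]:2*31+1=63 · T[7,3]:3*90+31=301 · T[7,4]:4*65+90=350
Read S(7,1) = 1, S(7,2) = 63, S(7,3) = 301, S(7,4) = 350.

1, 63, 301, 350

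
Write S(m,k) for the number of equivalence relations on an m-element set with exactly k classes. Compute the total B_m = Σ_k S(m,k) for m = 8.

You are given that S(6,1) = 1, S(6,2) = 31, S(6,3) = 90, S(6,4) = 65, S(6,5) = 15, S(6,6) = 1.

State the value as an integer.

4140

[7] T[7,1]:1*1+0=1 · T[7,2]:2*31+1=63 · T[7,3]:3*90+31=301 · T[7,4]:4*65+90=350 · T[7,5]:5*15+65=140 · T[7,6]:6*1+15=21 · T[7,7]:7*0+1=1
[8] T[8,1]:1*1+0=1 · T[8,2]:2*63+1=127 · T[8,3]:3*301+63=966 · T[8,4]:4*350+301=1701 · T[8,5]:5*140+350=1050 · T[8,6]:6*21+140=266 · T[8,7]:7*1+21=28 · T[8,8]:8*0+1=1
B_8 = ΣS(8,k) = 1+127+966+1701+1050+266+28+1 = 4140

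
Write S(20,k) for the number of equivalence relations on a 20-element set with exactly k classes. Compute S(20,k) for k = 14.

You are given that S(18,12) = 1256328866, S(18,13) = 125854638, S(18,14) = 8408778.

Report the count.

[19] T[19,13]:13*125854638+1256328866=2892439160 · T[19,14]:14*8408778+125854638=243577530
[20] T[20,14]:14*243577530+2892439160=6302524580
Read S(20,14) = 6302524580.

6302524580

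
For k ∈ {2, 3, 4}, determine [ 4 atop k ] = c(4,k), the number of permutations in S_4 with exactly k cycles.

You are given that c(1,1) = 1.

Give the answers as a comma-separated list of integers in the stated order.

11, 6, 1

r2: T_2,1=1×1+0=1; T_2,2=1×0+1=1
r3: T_3,1=2×1+0=2; T_3,2=2×1+1=3; T_3,3=2×0+1=1
r4: T_4,2=3×3+2=11; T_4,3=3×1+3=6; T_4,4=3×0+1=1
Read c(4,2) = 11, c(4,3) = 6, c(4,4) = 1.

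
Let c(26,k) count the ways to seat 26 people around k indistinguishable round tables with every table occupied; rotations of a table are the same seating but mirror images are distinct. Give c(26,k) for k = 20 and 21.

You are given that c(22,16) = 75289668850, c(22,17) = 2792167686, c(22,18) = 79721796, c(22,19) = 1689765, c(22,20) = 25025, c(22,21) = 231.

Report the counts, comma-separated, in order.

696829576300, 17247104875

i=23: T(23,17)=75289668850+22·2792167686=136717357942 | T(23,18)=2792167686+22·79721796=4546047198 | T(23,19)=79721796+22·1689765=116896626 | T(23,20)=1689765+22·25025=2240315 | T(23,21)=25025+22·231=30107
i=24: T(24,18)=136717357942+23·4546047198=241276443496 | T(24,19)=4546047198+23·116896626=7234669596 | T(24,20)=116896626+23·2240315=168423871 | T(24,21)=2240315+23·30107=2932776
i=25: T(25,19)=241276443496+24·7234669596=414908513800 | T(25,20)=7234669596+24·168423871=11276842500 | T(25,21)=168423871+24·2932776=238810495
i=26: T(26,20)=414908513800+25·11276842500=696829576300 | T(26,21)=11276842500+25·238810495=17247104875
Read c(26,20) = 696829576300, c(26,21) = 17247104875.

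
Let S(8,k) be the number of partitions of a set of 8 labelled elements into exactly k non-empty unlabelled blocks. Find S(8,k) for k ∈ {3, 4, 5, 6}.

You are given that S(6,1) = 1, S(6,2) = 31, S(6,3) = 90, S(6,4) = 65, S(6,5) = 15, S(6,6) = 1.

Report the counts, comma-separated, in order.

966, 1701, 1050, 266

i=7: T(7,2)=1+2·31=63 | T(7,3)=31+3·90=301 | T(7,4)=90+4·65=350 | T(7,5)=65+5·15=140 | T(7,6)=15+6·1=21
i=8: T(8,3)=63+3·301=966 | T(8,4)=301+4·350=1701 | T(8,5)=350+5·140=1050 | T(8,6)=140+6·21=266
Read S(8,3) = 966, S(8,4) = 1701, S(8,5) = 1050, S(8,6) = 266.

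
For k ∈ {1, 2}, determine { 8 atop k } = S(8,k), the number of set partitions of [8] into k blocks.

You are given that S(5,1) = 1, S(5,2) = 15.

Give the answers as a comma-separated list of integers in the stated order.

1, 127

r6: T_6,1=1×1+0=1; T_6,2=2×15+1=31
r7: T_7,1=1×1+0=1; T_7,2=2×31+1=63
r8: T_8,1=1×1+0=1; T_8,2=2×63+1=127
Read S(8,1) = 1, S(8,2) = 127.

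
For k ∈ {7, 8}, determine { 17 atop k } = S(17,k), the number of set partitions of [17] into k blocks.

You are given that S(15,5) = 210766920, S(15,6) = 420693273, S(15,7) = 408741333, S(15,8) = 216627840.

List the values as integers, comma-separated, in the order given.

25708104786, 20415995028

row 16: T[16][6]=6·420693273+210766920=2734926558  T[16][7]=7·408741333+420693273=3281882604  T[16][8]=8·216627840+408741333=2141764053
row 17: T[17][7]=7·3281882604+2734926558=25708104786  T[17][8]=8·2141764053+3281882604=20415995028
Read S(17,7) = 25708104786, S(17,8) = 20415995028.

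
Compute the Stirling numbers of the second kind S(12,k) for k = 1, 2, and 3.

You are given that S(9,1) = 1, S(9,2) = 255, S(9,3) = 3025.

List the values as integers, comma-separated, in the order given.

r10: T_10,1=1×1+0=1; T_10,2=2×255+1=511; T_10,3=3×3025+255=9330
r11: T_11,1=1×1+0=1; T_11,2=2×511+1=1023; T_11,3=3×9330+511=28501
r12: T_12,1=1×1+0=1; T_12,2=2×1023+1=2047; T_12,3=3×28501+1023=86526
Read S(12,1) = 1, S(12,2) = 2047, S(12,3) = 86526.

1, 2047, 86526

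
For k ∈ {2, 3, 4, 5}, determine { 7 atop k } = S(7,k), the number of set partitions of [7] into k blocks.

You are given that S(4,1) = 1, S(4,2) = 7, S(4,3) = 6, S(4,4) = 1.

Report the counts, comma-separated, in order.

63, 301, 350, 140

i=5: T(5,1)=0+1·1=1 | T(5,2)=1+2·7=15 | T(5,3)=7+3·6=25 | T(5,4)=6+4·1=10 | T(5,5)=1+5·0=1
i=6: T(6,1)=0+1·1=1 | T(6,2)=1+2·15=31 | T(6,3)=15+3·25=90 | T(6,4)=25+4·10=65 | T(6,5)=10+5·1=15
i=7: T(7,2)=1+2·31=63 | T(7,3)=31+3·90=301 | T(7,4)=90+4·65=350 | T(7,5)=65+5·15=140
Read S(7,2) = 63, S(7,3) = 301, S(7,4) = 350, S(7,5) = 140.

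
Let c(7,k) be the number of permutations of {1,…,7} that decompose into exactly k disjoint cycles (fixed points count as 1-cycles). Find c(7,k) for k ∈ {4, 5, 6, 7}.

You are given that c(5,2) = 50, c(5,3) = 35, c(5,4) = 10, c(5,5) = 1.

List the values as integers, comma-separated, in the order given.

row 6: T[6][3]=5·35+50=225  T[6][4]=5·10+35=85  T[6][5]=5·1+10=15  T[6][6]=5·0+1=1
row 7: T[7][4]=6·85+225=735  T[7][5]=6·15+85=175  T[7][6]=6·1+15=21  T[7][7]=6·0+1=1
Read c(7,4) = 735, c(7,5) = 175, c(7,6) = 21, c(7,7) = 1.

735, 175, 21, 1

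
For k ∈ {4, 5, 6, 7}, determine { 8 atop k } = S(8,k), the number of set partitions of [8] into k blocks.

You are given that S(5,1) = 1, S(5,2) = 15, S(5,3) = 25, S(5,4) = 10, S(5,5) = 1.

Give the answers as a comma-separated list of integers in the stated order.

[6] T[6,2]:2*15+1=31 · T[6,3]:3*25+15=90 · T[6,4]:4*10+25=65 · T[6,5]:5*1+10=15 · T[6,6]:6*0+1=1
[7] T[7,3]:3*90+31=301 · T[7,4]:4*65+90=350 · T[7,5]:5*15+65=140 · T[7,6]:6*1+15=21 · T[7,7]:7*0+1=1
[8] T[8,4]:4*350+301=1701 · T[8,5]:5*140+350=1050 · T[8,6]:6*21+140=266 · T[8,7]:7*1+21=28
Read S(8,4) = 1701, S(8,5) = 1050, S(8,6) = 266, S(8,7) = 28.

1701, 1050, 266, 28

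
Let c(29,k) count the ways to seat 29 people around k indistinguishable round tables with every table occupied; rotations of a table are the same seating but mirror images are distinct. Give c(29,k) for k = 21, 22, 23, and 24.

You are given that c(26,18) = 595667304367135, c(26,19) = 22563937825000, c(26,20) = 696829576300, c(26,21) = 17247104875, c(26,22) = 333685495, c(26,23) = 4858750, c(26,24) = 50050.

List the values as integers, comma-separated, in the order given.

@27  (27,19):22563937825000·26+595667304367135→1182329687817135, (27,20):696829576300·26+22563937825000→40681506808800, (27,21):17247104875·26+696829576300→1145254303050, (27,22):333685495·26+17247104875→25922927745, (27,23):4858750·26+333685495→460012995, (27,24):50050·26+4858750→6160050
@28  (28,20):40681506808800·27+1182329687817135→2280730371654735, (28,21):1145254303050·27+40681506808800→71603372991150, (28,22):25922927745·27+1145254303050→1845173352165, (28,23):460012995·27+25922927745→38343278610, (28,24):6160050·27+460012995→626334345
@29  (29,21):71603372991150·28+2280730371654735→4285624815406935, (29,22):1845173352165·28+71603372991150→123268226851770, (29,23):38343278610·28+1845173352165→2918785153245, (29,24):626334345·28+38343278610→55880640270
Read c(29,21) = 4285624815406935, c(29,22) = 123268226851770, c(29,23) = 2918785153245, c(29,24) = 55880640270.

4285624815406935, 123268226851770, 2918785153245, 55880640270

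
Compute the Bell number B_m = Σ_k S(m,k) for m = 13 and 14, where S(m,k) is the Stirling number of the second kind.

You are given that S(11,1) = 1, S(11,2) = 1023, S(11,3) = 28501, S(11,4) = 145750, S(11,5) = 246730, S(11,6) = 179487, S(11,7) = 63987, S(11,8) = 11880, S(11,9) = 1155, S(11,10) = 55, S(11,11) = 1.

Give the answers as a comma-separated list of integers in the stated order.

i=12: T(12,1)=0+1·1=1 | T(12,2)=1+2·1023=2047 | T(12,3)=1023+3·28501=86526 | T(12,4)=28501+4·145750=611501 | T(12,5)=145750+5·246730=1379400 | T(12,6)=246730+6·179487=1323652 | T(12,7)=179487+7·63987=627396 | T(12,8)=63987+8·11880=159027 | T(12,9)=11880+9·1155=22275 | T(12,10)=1155+10·55=1705 | T(12,11)=55+11·1=66 | T(12,12)=1+12·0=1
i=13: T(13,1)=0+1·1=1 | T(13,2)=1+2·2047=4095 | T(13,3)=2047+3·86526=261625 | T(13,4)=86526+4·611501=2532530 | T(13,5)=611501+5·1379400=7508501 | T(13,6)=1379400+6·1323652=9321312 | T(13,7)=1323652+7·627396=5715424 | T(13,8)=627396+8·159027=1899612 | T(13,9)=159027+9·22275=359502 | T(13,10)=22275+10·1705=39325 | T(13,11)=1705+11·66=2431 | T(13,12)=66+12·1=78 | T(13,13)=1+13·0=1
i=14: T(14,1)=0+1·1=1 | T(14,2)=1+2·4095=8191 | T(14,3)=4095+3·261625=788970 | T(14,4)=261625+4·2532530=10391745 | T(14,5)=2532530+5·7508501=40075035 | T(14,6)=7508501+6·9321312=63436373 | T(14,7)=9321312+7·5715424=49329280 | T(14,8)=5715424+8·1899612=20912320 | T(14,9)=1899612+9·359502=5135130 | T(14,10)=359502+10·39325=752752 | T(14,11)=39325+11·2431=66066 | T(14,12)=2431+12·78=3367 | T(14,13)=78+13·1=91 | T(14,14)=1+14·0=1
B_13 = ΣS(13,k) = 1+4095+261625+2532530+7508501+9321312+5715424+1899612+359502+39325+2431+78+1 = 27644437
B_14 = ΣS(14,k) = 1+8191+788970+10391745+40075035+63436373+49329280+20912320+5135130+752752+66066+3367+91+1 = 190899322

27644437, 190899322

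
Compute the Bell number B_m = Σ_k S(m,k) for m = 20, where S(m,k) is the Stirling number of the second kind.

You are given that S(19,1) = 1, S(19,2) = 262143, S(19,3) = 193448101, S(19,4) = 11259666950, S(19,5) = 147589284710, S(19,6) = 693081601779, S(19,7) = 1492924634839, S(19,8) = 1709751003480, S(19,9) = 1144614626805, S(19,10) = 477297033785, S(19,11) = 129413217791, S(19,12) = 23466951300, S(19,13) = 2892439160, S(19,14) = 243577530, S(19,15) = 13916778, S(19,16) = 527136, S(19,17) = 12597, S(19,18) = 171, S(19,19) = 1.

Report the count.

51724158235372

[20] T[20,1]:1*1+0=1 · T[20,2]:2*262143+1=524287 · T[20,3]:3*193448101+262143=580606446 · T[20,4]:4*11259666950+193448101=45232115901 · T[20,5]:5*147589284710+11259666950=749206090500 · T[20,6]:6*693081601779+147589284710=4306078895384 · T[20,7]:7*1492924634839+693081601779=11143554045652 · T[20,8]:8*1709751003480+1492924634839=15170932662679 · T[20,9]:9*1144614626805+1709751003480=12011282644725 · T[20,10]:10*477297033785+1144614626805=5917584964655 · T[20,11]:11*129413217791+477297033785=1900842429486 · T[20,12]:12*23466951300+129413217791=411016633391 · T[20,13]:13*2892439160+23466951300=61068660380 · T[20,14]:14*243577530+2892439160=6302524580 · T[20,15]:15*13916778+243577530=452329200 · T[20,16]:16*527136+13916778=22350954 · T[20,17]:17*12597+527136=741285 · T[20,18]:18*171+12597=15675 · T[20,19]:19*1+171=190 · T[20,20]:20*0+1=1
B_20 = ΣS(20,k) = 1+524287+580606446+45232115901+749206090500+4306078895384+11143554045652+15170932662679+12011282644725+5917584964655+1900842429486+411016633391+61068660380+6302524580+452329200+22350954+741285+15675+190+1 = 51724158235372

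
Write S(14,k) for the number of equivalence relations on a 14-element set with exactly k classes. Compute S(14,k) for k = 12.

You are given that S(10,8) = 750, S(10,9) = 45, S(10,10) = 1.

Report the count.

[11] T[11,9]:9*45+750=1155 · T[11,10]:10*1+45=55 · T[11,11]:11*0+1=1
[12] T[12,10]:10*55+1155=1705 · T[12,11]:11*1+55=66 · T[12,12]:12*0+1=1
[13] T[13,11]:11*66+1705=2431 · T[13,12]:12*1+66=78
[14] T[14,12]:12*78+2431=3367
Read S(14,12) = 3367.

3367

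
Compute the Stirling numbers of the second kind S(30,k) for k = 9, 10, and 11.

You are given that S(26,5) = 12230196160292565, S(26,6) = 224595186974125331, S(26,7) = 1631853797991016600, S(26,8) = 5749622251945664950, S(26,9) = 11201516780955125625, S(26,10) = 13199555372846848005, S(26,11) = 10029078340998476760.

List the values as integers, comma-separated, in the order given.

88300984248924568770870, 173373343599189364594756, 215047101560666876619690

r27: T_27,6=6×224595186974125331+12230196160292565=1359801318005044551; T_27,7=7×1631853797991016600+224595186974125331=11647571772911241531; T_27,8=8×5749622251945664950+1631853797991016600=47628831813556336200; T_27,9=9×11201516780955125625+5749622251945664950=106563273280541795575; T_27,10=10×13199555372846848005+11201516780955125625=143197070509423605675; T_27,11=11×10029078340998476760+13199555372846848005=123519417123830092365
r28: T_28,7=7×11647571772911241531+1359801318005044551=82892803728383735268; T_28,8=8×47628831813556336200+11647571772911241531=392678226281361931131; T_28,9=9×106563273280541795575+47628831813556336200=1006698291338432496375; T_28,10=10×143197070509423605675+106563273280541795575=1538533978374777852325; T_28,11=11×123519417123830092365+143197070509423605675=1501910658871554621690
r29: T_29,8=8×392678226281361931131+82892803728383735268=3224318613979279184316; T_29,9=9×1006698291338432496375+392678226281361931131=9452962848327254398506; T_29,10=10×1538533978374777852325+1006698291338432496375=16392038075086211019625; T_29,11=11×1501910658871554621690+1538533978374777852325=18059551225961878690915
r30: T_30,9=9×9452962848327254398506+3224318613979279184316=88300984248924568770870; T_30,10=10×16392038075086211019625+9452962848327254398506=173373343599189364594756; T_30,11=11×18059551225961878690915+16392038075086211019625=215047101560666876619690
Read S(30,9) = 88300984248924568770870, S(30,10) = 173373343599189364594756, S(30,11) = 215047101560666876619690.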